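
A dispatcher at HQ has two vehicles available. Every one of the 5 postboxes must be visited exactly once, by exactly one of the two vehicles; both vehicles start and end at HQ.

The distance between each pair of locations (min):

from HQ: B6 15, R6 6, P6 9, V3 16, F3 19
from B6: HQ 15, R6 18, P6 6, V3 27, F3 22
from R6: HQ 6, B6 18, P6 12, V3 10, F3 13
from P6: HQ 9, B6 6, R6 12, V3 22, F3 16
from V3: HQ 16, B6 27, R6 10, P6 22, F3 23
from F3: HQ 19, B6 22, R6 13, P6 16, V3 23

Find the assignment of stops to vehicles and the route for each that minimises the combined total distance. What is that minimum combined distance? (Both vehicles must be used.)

Try each way of splitting the stops between the two vehicles (each non-empty) and, for each split, find the best tour for each vehicle:
  {B6} + {R6, P6, V3, F3}: 30 + 64 = 94
  {R6} + {B6, P6, V3, F3}: 12 + 76 = 88
  {B6, R6} + {P6, V3, F3}: 39 + 64 = 103
  {P6} + {B6, R6, V3, F3}: 18 + 76 = 94
  {B6, P6} + {R6, V3, F3}: 30 + 58 = 88
  {R6, P6} + {B6, V3, F3}: 27 + 76 = 103
  … (15 splits in total)
Best: vehicle 1 HQ → R6 → HQ = 12; vehicle 2 HQ → B6 → P6 → F3 → V3 → HQ = 76; combined 88.

Minimum combined distance: 88 min.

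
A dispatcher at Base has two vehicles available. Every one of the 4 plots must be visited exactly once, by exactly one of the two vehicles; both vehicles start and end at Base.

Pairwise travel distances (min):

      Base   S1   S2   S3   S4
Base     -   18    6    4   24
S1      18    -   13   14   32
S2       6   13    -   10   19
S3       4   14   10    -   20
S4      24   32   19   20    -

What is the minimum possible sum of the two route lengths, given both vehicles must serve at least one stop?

82 min — the smallest possible combined total.

Check every non-empty split of the stops between the two vehicles; for each half take its own optimal tour:
  {S1} + {S2, S3, S4}: 36 + 49 = 85
  {S2} + {S1, S3, S4}: 12 + 74 = 86
  {S1, S2} + {S3, S4}: 37 + 48 = 85
  {S3} + {S1, S2, S4}: 8 + 74 = 82
  {S1, S3} + {S2, S4}: 36 + 49 = 85
  {S2, S3} + {S1, S4}: 20 + 74 = 94
  … (7 splits in total)
Best: vehicle 1 Base → S3 → Base = 8; vehicle 2 Base → S1 → S2 → S4 → Base = 74; combined 82.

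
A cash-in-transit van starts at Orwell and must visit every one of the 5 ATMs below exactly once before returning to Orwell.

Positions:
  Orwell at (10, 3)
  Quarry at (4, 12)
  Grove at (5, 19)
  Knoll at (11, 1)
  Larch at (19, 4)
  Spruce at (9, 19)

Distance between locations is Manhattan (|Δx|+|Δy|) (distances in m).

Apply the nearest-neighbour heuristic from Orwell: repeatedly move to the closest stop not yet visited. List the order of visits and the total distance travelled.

At Orwell the remaining stops are Knoll 3, Larch 10, Quarry 15, Spruce 17, Grove 21; go to Knoll.
At Knoll the remaining stops are Larch 11, Quarry 18, Spruce 20, Grove 24; go to Larch.
At Larch the remaining stops are Quarry 23, Spruce 25, Grove 29; go to Quarry.
At Quarry the remaining stops are Grove 8, Spruce 12; go to Grove.
At Grove the remaining stops are Spruce 4; go to Spruce.
Return Spruce→Orwell: 17.
Total = 3 + 11 + 23 + 8 + 4 + 17 = 66.

Total distance 66 m via the nearest-neighbour route Orwell → Knoll → Larch → Quarry → Grove → Spruce → Orwell.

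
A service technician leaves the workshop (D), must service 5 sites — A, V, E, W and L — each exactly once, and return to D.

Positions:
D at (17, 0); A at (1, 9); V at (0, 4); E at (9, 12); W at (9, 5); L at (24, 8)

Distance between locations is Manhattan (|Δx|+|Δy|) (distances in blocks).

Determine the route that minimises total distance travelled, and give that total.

74 blocks — the shortest possible round trip.

With 5 stops there are 5!/2 = 60 distinct round trips (a route and its reverse cost the same).
D → A → V → E → W → L → D: 25+6+17+7+18+15 = 88
D → A → V → E → L → W → D: 25+6+17+19+18+13 = 98
D → A → V → W → E → L → D: 25+6+10+7+19+15 = 82
D → A → V → W → L → E → D: 25+6+10+18+19+20 = 98
D → A → V → L → E → W → D: 25+6+28+19+7+13 = 98
D → A → V → L → W → E → D: 25+6+28+18+7+20 = 104
D → A → E → V → W → L → D: 25+11+17+10+18+15 = 96
D → A → E → V → L → W → D: 25+11+17+28+18+13 = 112
D → A → E → W → V → L → D: 25+11+7+10+28+15 = 96
D → A → E → W → L → V → D: 25+11+7+18+28+21 = 110
D → A → E → L → V → W → D: 25+11+19+28+10+13 = 106
D → A → E → L → W → V → D: 25+11+19+18+10+21 = 104
D → A → W → V → E → L → D: 25+12+10+17+19+15 = 98
D → A → W → V → L → E → D: 25+12+10+28+19+20 = 114
… (46 more)
D → W → V → A → E → L → D: 13+10+6+11+19+15 = 74  ← best
The minimum is 74.
One optimal route: D → W → V → A → E → L → D (or its reverse).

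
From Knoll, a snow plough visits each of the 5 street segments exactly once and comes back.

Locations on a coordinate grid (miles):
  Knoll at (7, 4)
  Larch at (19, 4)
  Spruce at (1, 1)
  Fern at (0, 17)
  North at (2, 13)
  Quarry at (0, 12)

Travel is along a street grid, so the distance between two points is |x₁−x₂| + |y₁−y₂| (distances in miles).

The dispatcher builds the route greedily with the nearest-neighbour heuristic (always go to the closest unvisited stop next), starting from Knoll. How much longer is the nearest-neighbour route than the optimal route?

From Knoll: Spruce=9, Larch=12, North=14, Quarry=15, Fern=20 → choose Spruce (9).
From Spruce: Quarry=12, North=13, Fern=17, Larch=21 → choose Quarry (12).
From Quarry: North=3, Fern=5, Larch=27 → choose North (3).
From North: Fern=6, Larch=26 → choose Fern (6).
From Fern: Larch=32 → choose Larch (32).
NN route Knoll → Spruce → Quarry → North → Fern → Larch → Knoll costs 74.
Optimal: Knoll → Larch → Spruce → Quarry → Fern → North → Knoll costs 70 (by enumerating all 60 distinct tours).
Excess = 74 − 70 = 4.

4 miles longer than the optimal tour.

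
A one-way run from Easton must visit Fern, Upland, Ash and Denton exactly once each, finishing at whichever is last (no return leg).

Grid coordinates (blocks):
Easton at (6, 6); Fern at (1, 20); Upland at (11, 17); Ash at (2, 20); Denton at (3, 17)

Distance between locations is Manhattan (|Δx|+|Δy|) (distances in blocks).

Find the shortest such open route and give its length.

There are 4! = 24 possible orderings.
Easton - Fern - Upland - Ash - Denton: 19+13+12+4 = 48
Easton - Fern - Upland - Denton - Ash: 19+13+8+4 = 44
Easton - Fern - Ash - Upland - Denton: 19+1+12+8 = 40
Easton - Fern - Ash - Denton - Upland: 19+1+4+8 = 32
Easton - Fern - Denton - Upland - Ash: 19+5+8+12 = 44
Easton - Fern - Denton - Ash - Upland: 19+5+4+12 = 40
Easton - Upland - Fern - Ash - Denton: 16+13+1+4 = 34
Easton - Upland - Fern - Denton - Ash: 16+13+5+4 = 38
Easton - Upland - Ash - Fern - Denton: 16+12+1+5 = 34
Easton - Upland - Ash - Denton - Fern: 16+12+4+5 = 37
Easton - Upland - Denton - Fern - Ash: 16+8+5+1 = 30
Easton - Upland - Denton - Ash - Fern: 16+8+4+1 = 29
Easton - Ash - Fern - Upland - Denton: 18+1+13+8 = 40
Easton - Ash - Fern - Denton - Upland: 18+1+5+8 = 32
… (10 more)
The minimum is 29.
One shortest path: Easton → Upland → Denton → Ash → Fern.

Minimum one-way distance = 29 blocks.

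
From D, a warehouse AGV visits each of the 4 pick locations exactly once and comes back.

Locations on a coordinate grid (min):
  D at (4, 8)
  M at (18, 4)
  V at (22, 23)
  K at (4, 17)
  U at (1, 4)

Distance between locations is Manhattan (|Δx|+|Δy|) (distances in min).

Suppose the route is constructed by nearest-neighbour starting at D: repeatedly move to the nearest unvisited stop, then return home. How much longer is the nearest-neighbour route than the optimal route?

8 min longer than the optimal tour.

D: U=7, K=9, M=18, V=33 ⇒ U
U: K=16, M=17, V=40 ⇒ K
K: V=24, M=27 ⇒ V
V: M=23 ⇒ M
NN route D → U → K → V → M → D costs 88.
Optimal: D → K → V → M → U → D costs 80 (by enumerating all 12 distinct tours).
Excess = 88 − 80 = 8.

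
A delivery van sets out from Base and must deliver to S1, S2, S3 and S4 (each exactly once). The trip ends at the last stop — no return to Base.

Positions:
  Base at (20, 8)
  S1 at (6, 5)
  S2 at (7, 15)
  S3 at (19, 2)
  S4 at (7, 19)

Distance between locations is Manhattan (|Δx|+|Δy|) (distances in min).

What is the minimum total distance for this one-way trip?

There are 4! = 24 possible orderings.
Base - S1 - S2 - S3 - S4: 17+11+25+29 = 82
Base - S1 - S2 - S4 - S3: 17+11+4+29 = 61
Base - S1 - S3 - S2 - S4: 17+16+25+4 = 62
Base - S1 - S3 - S4 - S2: 17+16+29+4 = 66
Base - S1 - S4 - S2 - S3: 17+15+4+25 = 61
Base - S1 - S4 - S3 - S2: 17+15+29+25 = 86
Base - S2 - S1 - S3 - S4: 20+11+16+29 = 76
Base - S2 - S1 - S4 - S3: 20+11+15+29 = 75
Base - S2 - S3 - S1 - S4: 20+25+16+15 = 76
Base - S2 - S3 - S4 - S1: 20+25+29+15 = 89
Base - S2 - S4 - S1 - S3: 20+4+15+16 = 55
Base - S2 - S4 - S3 - S1: 20+4+29+16 = 69
Base - S3 - S1 - S2 - S4: 7+16+11+4 = 38
Base - S3 - S1 - S4 - S2: 7+16+15+4 = 42
… (10 more)
The minimum is 38.
One shortest path: Base → S3 → S1 → S2 → S4.

Minimum one-way distance = 38 min.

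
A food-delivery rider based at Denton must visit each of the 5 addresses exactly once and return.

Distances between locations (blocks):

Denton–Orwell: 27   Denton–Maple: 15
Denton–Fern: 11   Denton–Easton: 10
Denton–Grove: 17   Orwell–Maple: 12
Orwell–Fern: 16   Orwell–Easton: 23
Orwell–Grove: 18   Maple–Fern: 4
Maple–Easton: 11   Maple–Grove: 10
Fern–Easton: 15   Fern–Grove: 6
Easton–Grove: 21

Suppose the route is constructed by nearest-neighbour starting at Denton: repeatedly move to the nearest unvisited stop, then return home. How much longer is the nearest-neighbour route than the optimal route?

The nearest-neighbour route is 8 blocks longer than optimal.

From Denton: Easton=10, Fern=11, Maple=15, Grove=17, Orwell=27 → choose Easton (10).
From Easton: Maple=11, Fern=15, Grove=21, Orwell=23 → choose Maple (11).
From Maple: Fern=4, Grove=10, Orwell=12 → choose Fern (4).
From Fern: Grove=6, Orwell=16 → choose Grove (6).
From Grove: Orwell=18 → choose Orwell (18).
NN route Denton → Easton → Maple → Fern → Grove → Orwell → Denton costs 76.
Optimal: Denton → Fern → Grove → Orwell → Maple → Easton → Denton costs 68 (by enumerating all 60 distinct tours).
Excess = 76 − 68 = 8.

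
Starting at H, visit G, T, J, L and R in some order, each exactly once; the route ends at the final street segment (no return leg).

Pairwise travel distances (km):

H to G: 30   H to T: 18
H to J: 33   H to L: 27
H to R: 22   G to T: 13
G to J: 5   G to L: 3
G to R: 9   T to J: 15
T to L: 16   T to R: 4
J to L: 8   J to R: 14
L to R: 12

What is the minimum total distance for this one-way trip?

Minimum one-way distance = 42 km.

There are 5! = 120 possible orderings.
H → G → T → J → L → R: 30+13+15+8+12 = 78
H → G → T → J → R → L: 30+13+15+14+12 = 84
H → G → T → L → J → R: 30+13+16+8+14 = 81
H → G → T → L → R → J: 30+13+16+12+14 = 85
H → G → T → R → J → L: 30+13+4+14+8 = 69
H → G → T → R → L → J: 30+13+4+12+8 = 67
H → G → J → T → L → R: 30+5+15+16+12 = 78
H → G → J → T → R → L: 30+5+15+4+12 = 66
H → G → J → L → T → R: 30+5+8+16+4 = 63
H → G → J → L → R → T: 30+5+8+12+4 = 59
H → G → J → R → T → L: 30+5+14+4+16 = 69
H → G → J → R → L → T: 30+5+14+12+16 = 77
H → G → L → T → J → R: 30+3+16+15+14 = 78
H → G → L → T → R → J: 30+3+16+4+14 = 67
… (106 more)
H → T → R → G → L → J: 18+4+9+3+8 = 42  ← best
The minimum is 42.
One shortest path: H → T → R → G → L → J.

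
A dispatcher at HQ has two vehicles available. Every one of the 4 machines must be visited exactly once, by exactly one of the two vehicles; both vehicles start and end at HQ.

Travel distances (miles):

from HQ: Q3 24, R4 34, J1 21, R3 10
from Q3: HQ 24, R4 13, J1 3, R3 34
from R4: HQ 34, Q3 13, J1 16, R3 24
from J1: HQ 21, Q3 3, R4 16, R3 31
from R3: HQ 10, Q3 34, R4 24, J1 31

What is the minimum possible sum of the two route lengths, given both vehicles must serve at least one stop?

Minimum combined distance: 91 miles.

Try each way of splitting the stops between the two vehicles (each non-empty) and, for each split, find the best tour for each vehicle:
  {Q3} + {R4, J1, R3}: 48 + 71 = 119
  {R4} + {Q3, J1, R3}: 68 + 68 = 136
  {Q3, R4} + {J1, R3}: 71 + 62 = 133
  {J1} + {Q3, R4, R3}: 42 + 71 = 113
  {Q3, J1} + {R4, R3}: 48 + 68 = 116
  {R4, J1} + {Q3, R3}: 71 + 68 = 139
  … (7 splits in total)
  {Q3, R4, J1} + {R3}: 71 + 20 = 91  ← best
Best: vehicle 1 HQ → R4 → Q3 → J1 → HQ = 71; vehicle 2 HQ → R3 → HQ = 20; combined 91.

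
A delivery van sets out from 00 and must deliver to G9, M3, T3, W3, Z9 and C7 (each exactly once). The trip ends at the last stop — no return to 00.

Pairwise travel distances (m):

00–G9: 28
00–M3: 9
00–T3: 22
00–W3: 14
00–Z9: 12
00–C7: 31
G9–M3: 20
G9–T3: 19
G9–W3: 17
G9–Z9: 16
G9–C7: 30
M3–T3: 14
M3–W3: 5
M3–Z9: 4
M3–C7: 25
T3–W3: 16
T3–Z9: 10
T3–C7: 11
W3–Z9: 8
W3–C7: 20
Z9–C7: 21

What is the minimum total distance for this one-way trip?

Minimum one-way distance = 68 m.

There are 6! = 720 possible orderings.
00 - G9 - M3 - T3 - W3 - Z9 - C7: 28+20+14+16+8+21 = 107
00 - G9 - M3 - T3 - W3 - C7 - Z9: 28+20+14+16+20+21 = 119
00 - G9 - M3 - T3 - Z9 - W3 - C7: 28+20+14+10+8+20 = 100
00 - G9 - M3 - T3 - Z9 - C7 - W3: 28+20+14+10+21+20 = 113
00 - G9 - M3 - T3 - C7 - W3 - Z9: 28+20+14+11+20+8 = 101
00 - G9 - M3 - T3 - C7 - Z9 - W3: 28+20+14+11+21+8 = 102
00 - G9 - M3 - W3 - T3 - Z9 - C7: 28+20+5+16+10+21 = 100
00 - G9 - M3 - W3 - T3 - C7 - Z9: 28+20+5+16+11+21 = 101
… (712 more)
00 - M3 - W3 - G9 - Z9 - T3 - C7: 9+5+17+16+10+11 = 68  ← best
The minimum is 68.
One shortest path: 00 → M3 → W3 → G9 → Z9 → T3 → C7.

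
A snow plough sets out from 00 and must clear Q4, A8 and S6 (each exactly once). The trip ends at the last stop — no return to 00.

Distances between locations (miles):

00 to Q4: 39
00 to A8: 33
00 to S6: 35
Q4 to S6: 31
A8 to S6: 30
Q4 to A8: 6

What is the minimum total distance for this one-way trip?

Minimum one-way distance = 70 miles.

There are 3! = 6 possible orderings.
00 → Q4 → A8 → S6: 39+6+30 = 75
00 → Q4 → S6 → A8: 39+31+30 = 100
00 → A8 → Q4 → S6: 33+6+31 = 70
00 → A8 → S6 → Q4: 33+30+31 = 94
00 → S6 → Q4 → A8: 35+31+6 = 72
00 → S6 → A8 → Q4: 35+30+6 = 71
The minimum is 70.
One shortest path: 00 → A8 → Q4 → S6.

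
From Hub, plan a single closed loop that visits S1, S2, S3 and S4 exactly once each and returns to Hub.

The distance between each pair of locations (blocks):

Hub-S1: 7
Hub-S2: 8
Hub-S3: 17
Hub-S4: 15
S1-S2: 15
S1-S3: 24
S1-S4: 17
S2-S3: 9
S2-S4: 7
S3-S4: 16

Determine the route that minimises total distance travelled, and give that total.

Minimum total distance: 57 blocks.

There are 12 distinct closed tours to check (reversals are equivalent).
Hub→S1→S2→S3→S4→Hub: 7+15+9+16+15 = 62
Hub→S1→S2→S4→S3→Hub: 7+15+7+16+17 = 62
Hub→S1→S3→S2→S4→Hub: 7+24+9+7+15 = 62
Hub→S1→S3→S4→S2→Hub: 7+24+16+7+8 = 62
Hub→S1→S4→S2→S3→Hub: 7+17+7+9+17 = 57
Hub→S1→S4→S3→S2→Hub: 7+17+16+9+8 = 57
Hub→S2→S1→S3→S4→Hub: 8+15+24+16+15 = 78
Hub→S2→S1→S4→S3→Hub: 8+15+17+16+17 = 73
Hub→S2→S3→S1→S4→Hub: 8+9+24+17+15 = 73
Hub→S2→S4→S1→S3→Hub: 8+7+17+24+17 = 73
Hub→S3→S1→S2→S4→Hub: 17+24+15+7+15 = 78
Hub→S3→S2→S1→S4→Hub: 17+9+15+17+15 = 73
The minimum is 57.
One optimal route: Hub → S1 → S4 → S2 → S3 → Hub (or its reverse).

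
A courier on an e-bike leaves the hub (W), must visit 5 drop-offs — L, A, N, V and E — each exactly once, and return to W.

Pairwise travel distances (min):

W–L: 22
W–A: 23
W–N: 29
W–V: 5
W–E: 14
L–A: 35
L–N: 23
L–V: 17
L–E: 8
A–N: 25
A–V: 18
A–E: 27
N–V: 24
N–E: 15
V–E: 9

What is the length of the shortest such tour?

There are 60 distinct closed tours to check (reversals are equivalent).
W → L → A → N → V → E → W: 22+35+25+24+9+14 = 129
W → L → A → N → E → V → W: 22+35+25+15+9+5 = 111
W → L → A → V → N → E → W: 22+35+18+24+15+14 = 128
W → L → A → V → E → N → W: 22+35+18+9+15+29 = 128
W → L → A → E → N → V → W: 22+35+27+15+24+5 = 128
W → L → A → E → V → N → W: 22+35+27+9+24+29 = 146
W → L → N → A → V → E → W: 22+23+25+18+9+14 = 111
W → L → N → A → E → V → W: 22+23+25+27+9+5 = 111
W → L → N → V → A → E → W: 22+23+24+18+27+14 = 128
W → L → N → V → E → A → W: 22+23+24+9+27+23 = 128
W → L → N → E → A → V → W: 22+23+15+27+18+5 = 110
W → L → N → E → V → A → W: 22+23+15+9+18+23 = 110
W → L → V → A → N → E → W: 22+17+18+25+15+14 = 111
W → L → V → A → E → N → W: 22+17+18+27+15+29 = 128
… (46 more)
W → L → E → N → A → V → W: 22+8+15+25+18+5 = 93  ← best
The minimum is 93.
One optimal route: W → L → E → N → A → V → W (or its reverse).

Shortest round trip = 93 min.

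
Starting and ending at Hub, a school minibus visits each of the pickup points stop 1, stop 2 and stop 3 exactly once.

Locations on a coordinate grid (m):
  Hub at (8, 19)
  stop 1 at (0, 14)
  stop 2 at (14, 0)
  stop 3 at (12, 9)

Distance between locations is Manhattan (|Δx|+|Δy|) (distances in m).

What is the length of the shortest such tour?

Shortest round trip = 66 m.

There are 3 distinct closed tours to check (reversals are equivalent).
Hub - stop 1 - stop 2 - stop 3 - Hub: 13+28+11+14 = 66
Hub - stop 1 - stop 3 - stop 2 - Hub: 13+17+11+25 = 66
Hub - stop 2 - stop 1 - stop 3 - Hub: 25+28+17+14 = 84
The minimum is 66.
One optimal route: Hub → stop 1 → stop 2 → stop 3 → Hub (or its reverse).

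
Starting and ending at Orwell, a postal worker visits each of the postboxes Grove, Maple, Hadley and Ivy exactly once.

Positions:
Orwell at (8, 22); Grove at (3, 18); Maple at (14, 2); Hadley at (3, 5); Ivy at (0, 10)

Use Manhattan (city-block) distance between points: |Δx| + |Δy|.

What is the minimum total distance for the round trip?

Orwell-Grove-Maple-Hadley-Ivy-Orwell: 9+27+14+8+20 = 78
Orwell-Grove-Maple-Ivy-Hadley-Orwell: 9+27+22+8+22 = 88
Orwell-Grove-Hadley-Maple-Ivy-Orwell: 9+13+14+22+20 = 78
Orwell-Grove-Hadley-Ivy-Maple-Orwell: 9+13+8+22+26 = 78
Orwell-Grove-Ivy-Maple-Hadley-Orwell: 9+11+22+14+22 = 78
Orwell-Grove-Ivy-Hadley-Maple-Orwell: 9+11+8+14+26 = 68
Orwell-Maple-Grove-Hadley-Ivy-Orwell: 26+27+13+8+20 = 94
Orwell-Maple-Grove-Ivy-Hadley-Orwell: 26+27+11+8+22 = 94
Orwell-Maple-Hadley-Grove-Ivy-Orwell: 26+14+13+11+20 = 84
Orwell-Maple-Ivy-Grove-Hadley-Orwell: 26+22+11+13+22 = 94
Orwell-Hadley-Grove-Maple-Ivy-Orwell: 22+13+27+22+20 = 104
Orwell-Hadley-Maple-Grove-Ivy-Orwell: 22+14+27+11+20 = 94
The minimum is 68.
One optimal route: Orwell → Grove → Ivy → Hadley → Maple → Orwell (or its reverse).

68 — the shortest possible round trip.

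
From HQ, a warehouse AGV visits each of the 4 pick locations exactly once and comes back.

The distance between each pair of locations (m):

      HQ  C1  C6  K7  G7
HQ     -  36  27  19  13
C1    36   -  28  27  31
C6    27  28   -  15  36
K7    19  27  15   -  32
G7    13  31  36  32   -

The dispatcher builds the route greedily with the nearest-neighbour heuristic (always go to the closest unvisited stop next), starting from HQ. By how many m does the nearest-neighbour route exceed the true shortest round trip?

HQ: G7=13, K7=19, C6=27, C1=36 ⇒ G7
G7: C1=31, K7=32, C6=36 ⇒ C1
C1: K7=27, C6=28 ⇒ K7
K7: C6=15 ⇒ C6
NN route HQ → G7 → C1 → K7 → C6 → HQ costs 113.
Optimal: HQ → K7 → C6 → C1 → G7 → HQ costs 106 (by enumerating all 12 distinct tours).
Excess = 113 − 106 = 7.

7 m longer than the optimal tour.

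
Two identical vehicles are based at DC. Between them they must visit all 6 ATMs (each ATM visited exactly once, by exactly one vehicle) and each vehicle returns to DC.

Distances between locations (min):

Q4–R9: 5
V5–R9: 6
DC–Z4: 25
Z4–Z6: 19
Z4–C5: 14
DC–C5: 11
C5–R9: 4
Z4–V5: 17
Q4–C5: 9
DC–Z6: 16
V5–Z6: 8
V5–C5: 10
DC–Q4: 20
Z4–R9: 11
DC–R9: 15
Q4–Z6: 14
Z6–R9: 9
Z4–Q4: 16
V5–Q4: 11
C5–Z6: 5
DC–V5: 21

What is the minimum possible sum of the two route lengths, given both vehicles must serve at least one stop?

Try each way of splitting the stops between the two vehicles (each non-empty) and, for each split, find the best tour for each vehicle:
  {Z4} + {V5, Q4, C5, Z6, R9}: 50 + 55 = 105
  {V5} + {Z4, Q4, C5, Z6, R9}: 42 + 71 = 113
  {Z4, V5} + {Q4, C5, Z6, R9}: 63 + 50 = 113
  {Q4} + {Z4, V5, C5, Z6, R9}: 40 + 66 = 106
  {Z4, Q4} + {V5, C5, Z6, R9}: 61 + 45 = 106
  {V5, Q4} + {Z4, C5, Z6, R9}: 52 + 61 = 113
  … (31 splits in total)
  {C5} + {Z4, V5, Q4, Z6, R9}: 22 + 76 = 98  ← best
Best: vehicle 1 DC → C5 → DC = 22; vehicle 2 DC → Z4 → Q4 → R9 → V5 → Z6 → DC = 76; combined 98.

98 min — the smallest possible combined total.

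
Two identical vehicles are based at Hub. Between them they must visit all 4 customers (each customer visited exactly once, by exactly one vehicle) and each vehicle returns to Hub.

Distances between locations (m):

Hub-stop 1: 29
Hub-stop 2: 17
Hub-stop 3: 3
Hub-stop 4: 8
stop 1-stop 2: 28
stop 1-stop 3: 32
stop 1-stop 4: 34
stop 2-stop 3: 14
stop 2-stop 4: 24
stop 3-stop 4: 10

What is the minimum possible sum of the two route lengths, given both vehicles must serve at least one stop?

Minimum combined distance: 90 m.

Check every non-empty split of the stops between the two vehicles; for each half take its own optimal tour:
  {stop 1} + {stop 2, stop 3, stop 4}: 58 + 49 = 107
  {stop 2} + {stop 1, stop 3, stop 4}: 34 + 76 = 110
  {stop 1, stop 2} + {stop 3, stop 4}: 74 + 21 = 95
  {stop 3} + {stop 1, stop 2, stop 4}: 6 + 87 = 93
  {stop 1, stop 3} + {stop 2, stop 4}: 64 + 49 = 113
  {stop 2, stop 3} + {stop 1, stop 4}: 34 + 71 = 105
  … (7 splits in total)
  {stop 1, stop 2, stop 3} + {stop 4}: 74 + 16 = 90  ← best
Best: vehicle 1 Hub → stop 1 → stop 2 → stop 3 → Hub = 74; vehicle 2 Hub → stop 4 → Hub = 16; combined 90.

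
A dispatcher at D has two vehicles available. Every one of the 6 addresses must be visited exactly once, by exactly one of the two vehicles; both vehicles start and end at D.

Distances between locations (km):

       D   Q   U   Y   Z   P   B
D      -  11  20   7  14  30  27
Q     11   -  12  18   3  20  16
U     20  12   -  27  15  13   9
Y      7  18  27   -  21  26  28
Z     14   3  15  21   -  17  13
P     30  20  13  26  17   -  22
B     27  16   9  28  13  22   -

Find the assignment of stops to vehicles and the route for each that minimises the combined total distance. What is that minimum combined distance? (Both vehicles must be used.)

Try each way of splitting the stops between the two vehicles (each non-empty) and, for each split, find the best tour for each vehicle:
  {Q} + {U, Y, Z, P, B}: 22 + 82 = 104
  {U} + {Q, Y, Z, P, B}: 40 + 82 = 122
  {Q, U} + {Y, Z, P, B}: 43 + 82 = 125
  {Y} + {Q, U, Z, P, B}: 14 + 79 = 93
  {Q, Y} + {U, Z, P, B}: 36 + 79 = 115
  {U, Y} + {Q, Z, P, B}: 54 + 79 = 133
  … (31 splits in total)
Best: vehicle 1 D → Y → D = 14; vehicle 2 D → Q → Z → B → U → P → D = 79; combined 93.

93 km — the smallest possible combined total.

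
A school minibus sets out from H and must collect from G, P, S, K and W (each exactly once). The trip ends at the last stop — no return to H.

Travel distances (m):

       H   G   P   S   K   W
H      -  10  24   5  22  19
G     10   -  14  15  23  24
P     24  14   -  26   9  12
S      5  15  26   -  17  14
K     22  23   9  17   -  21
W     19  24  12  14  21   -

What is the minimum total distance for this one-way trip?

60 m — the minimum one-way total.

There are 5! = 120 possible orderings.
H → G → P → S → K → W: 10+14+26+17+21 = 88
H → G → P → S → W → K: 10+14+26+14+21 = 85
H → G → P → K → S → W: 10+14+9+17+14 = 64
H → G → P → K → W → S: 10+14+9+21+14 = 68
H → G → P → W → S → K: 10+14+12+14+17 = 67
H → G → P → W → K → S: 10+14+12+21+17 = 74
H → G → S → P → K → W: 10+15+26+9+21 = 81
H → G → S → P → W → K: 10+15+26+12+21 = 84
H → G → S → K → P → W: 10+15+17+9+12 = 63
H → G → S → K → W → P: 10+15+17+21+12 = 75
H → G → S → W → P → K: 10+15+14+12+9 = 60
H → G → S → W → K → P: 10+15+14+21+9 = 69
H → G → K → P → S → W: 10+23+9+26+14 = 82
H → G → K → P → W → S: 10+23+9+12+14 = 68
… (106 more)
The minimum is 60.
One shortest path: H → G → S → W → P → K.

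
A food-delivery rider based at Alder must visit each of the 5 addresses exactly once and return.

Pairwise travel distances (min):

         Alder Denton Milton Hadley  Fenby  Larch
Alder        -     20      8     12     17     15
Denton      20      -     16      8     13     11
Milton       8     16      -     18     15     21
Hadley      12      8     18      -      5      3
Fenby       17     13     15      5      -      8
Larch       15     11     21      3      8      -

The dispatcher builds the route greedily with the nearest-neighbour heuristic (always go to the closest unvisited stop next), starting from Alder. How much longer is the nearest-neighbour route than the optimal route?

The nearest-neighbour route is 2 min longer than optimal.

Alder: Milton=8, Hadley=12, Larch=15, Fenby=17, Denton=20 ⇒ Milton
Milton: Fenby=15, Denton=16, Hadley=18, Larch=21 ⇒ Fenby
Fenby: Hadley=5, Larch=8, Denton=13 ⇒ Hadley
Hadley: Larch=3, Denton=8 ⇒ Larch
Larch: Denton=11 ⇒ Denton
NN route Alder → Milton → Fenby → Hadley → Larch → Denton → Alder costs 62.
Optimal: Alder → Milton → Denton → Hadley → Fenby → Larch → Alder costs 60 (by enumerating all 60 distinct tours).
Excess = 62 − 60 = 2.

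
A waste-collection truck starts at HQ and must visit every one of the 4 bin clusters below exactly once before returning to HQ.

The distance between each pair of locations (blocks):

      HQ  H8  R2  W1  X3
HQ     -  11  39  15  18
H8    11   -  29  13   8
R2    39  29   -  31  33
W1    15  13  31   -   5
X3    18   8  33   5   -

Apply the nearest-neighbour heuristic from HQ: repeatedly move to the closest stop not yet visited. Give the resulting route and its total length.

From HQ: distances to unvisited — H8=11, W1=15, X3=18, R2=39. Nearest is H8 (11).
From H8: distances to unvisited — X3=8, W1=13, R2=29. Nearest is X3 (8).
From X3: distances to unvisited — W1=5, R2=33. Nearest is W1 (5).
From W1: distances to unvisited — R2=31. Nearest is R2 (31).
Return R2→HQ: 39.
Total = 11 + 8 + 5 + 31 + 39 = 94.

Total distance 94 blocks via the nearest-neighbour route HQ → H8 → X3 → W1 → R2 → HQ.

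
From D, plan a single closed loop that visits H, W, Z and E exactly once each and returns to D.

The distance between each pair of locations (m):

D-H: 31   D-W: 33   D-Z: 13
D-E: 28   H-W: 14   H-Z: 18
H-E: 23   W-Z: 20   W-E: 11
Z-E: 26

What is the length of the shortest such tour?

D-H-W-Z-E-D: 31+14+20+26+28 = 119
D-H-W-E-Z-D: 31+14+11+26+13 = 95
D-H-Z-W-E-D: 31+18+20+11+28 = 108
D-H-Z-E-W-D: 31+18+26+11+33 = 119
D-H-E-W-Z-D: 31+23+11+20+13 = 98
D-H-E-Z-W-D: 31+23+26+20+33 = 133
D-W-H-Z-E-D: 33+14+18+26+28 = 119
D-W-H-E-Z-D: 33+14+23+26+13 = 109
D-W-Z-H-E-D: 33+20+18+23+28 = 122
D-W-E-H-Z-D: 33+11+23+18+13 = 98
D-Z-H-W-E-D: 13+18+14+11+28 = 84
D-Z-W-H-E-D: 13+20+14+23+28 = 98
The minimum is 84.
One optimal route: D → Z → H → W → E → D (or its reverse).

Shortest round trip = 84 m.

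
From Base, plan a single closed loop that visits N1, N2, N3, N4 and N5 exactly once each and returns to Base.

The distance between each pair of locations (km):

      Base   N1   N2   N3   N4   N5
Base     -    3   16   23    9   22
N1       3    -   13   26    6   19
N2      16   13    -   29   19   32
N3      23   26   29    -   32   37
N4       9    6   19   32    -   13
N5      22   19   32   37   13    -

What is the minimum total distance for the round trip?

104 km — the shortest possible round trip.

There are 60 distinct closed tours to check (reversals are equivalent).
Base→N1→N2→N3→N4→N5→Base: 3+13+29+32+13+22 = 112
Base→N1→N2→N3→N5→N4→Base: 3+13+29+37+13+9 = 104
Base→N1→N2→N4→N3→N5→Base: 3+13+19+32+37+22 = 126
Base→N1→N2→N4→N5→N3→Base: 3+13+19+13+37+23 = 108
Base→N1→N2→N5→N3→N4→Base: 3+13+32+37+32+9 = 126
Base→N1→N2→N5→N4→N3→Base: 3+13+32+13+32+23 = 116
Base→N1→N3→N2→N4→N5→Base: 3+26+29+19+13+22 = 112
Base→N1→N3→N2→N5→N4→Base: 3+26+29+32+13+9 = 112
Base→N1→N3→N4→N2→N5→Base: 3+26+32+19+32+22 = 134
Base→N1→N3→N4→N5→N2→Base: 3+26+32+13+32+16 = 122
Base→N1→N3→N5→N2→N4→Base: 3+26+37+32+19+9 = 126
Base→N1→N3→N5→N4→N2→Base: 3+26+37+13+19+16 = 114
Base→N1→N4→N2→N3→N5→Base: 3+6+19+29+37+22 = 116
Base→N1→N4→N2→N5→N3→Base: 3+6+19+32+37+23 = 120
… (46 more)
The minimum is 104.
One optimal route: Base → N1 → N2 → N3 → N5 → N4 → Base (or its reverse).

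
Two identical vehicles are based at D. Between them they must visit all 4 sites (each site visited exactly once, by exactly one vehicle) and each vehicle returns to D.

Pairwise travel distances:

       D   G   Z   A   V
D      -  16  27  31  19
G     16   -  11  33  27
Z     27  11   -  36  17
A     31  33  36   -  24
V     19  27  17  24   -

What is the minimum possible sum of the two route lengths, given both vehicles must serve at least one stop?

125 — the smallest possible combined total.

Try each way of splitting the stops between the two vehicles (each non-empty) and, for each split, find the best tour for each vehicle:
  {G} + {Z, A, V}: 32 + 99 = 131
  {Z} + {G, A, V}: 54 + 92 = 146
  {G, Z} + {A, V}: 54 + 74 = 128
  {A} + {G, Z, V}: 62 + 63 = 125
  {G, A} + {Z, V}: 80 + 63 = 143
  {Z, A} + {G, V}: 94 + 62 = 156
  … (7 splits in total)
Best: vehicle 1 D → A → D = 62; vehicle 2 D → G → Z → V → D = 63; combined 125.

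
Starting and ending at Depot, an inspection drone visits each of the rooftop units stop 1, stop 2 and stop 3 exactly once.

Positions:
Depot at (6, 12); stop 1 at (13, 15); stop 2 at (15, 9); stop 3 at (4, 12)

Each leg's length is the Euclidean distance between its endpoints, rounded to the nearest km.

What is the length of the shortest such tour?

26 km — the shortest possible round trip.

Depot - stop 1 - stop 2 - stop 3 - Depot: 8+6+11+2 = 27
Depot - stop 1 - stop 3 - stop 2 - Depot: 8+9+11+9 = 37
Depot - stop 2 - stop 1 - stop 3 - Depot: 9+6+9+2 = 26
The minimum is 26.
One optimal route: Depot → stop 2 → stop 1 → stop 3 → Depot (or its reverse).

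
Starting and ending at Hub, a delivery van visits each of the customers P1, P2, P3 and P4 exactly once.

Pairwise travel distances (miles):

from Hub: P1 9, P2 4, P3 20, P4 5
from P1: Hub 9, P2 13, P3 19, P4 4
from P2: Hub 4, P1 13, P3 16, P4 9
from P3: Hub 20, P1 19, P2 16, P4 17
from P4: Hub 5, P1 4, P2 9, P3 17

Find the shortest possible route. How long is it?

With 4 stops there are 4!/2 = 12 distinct round trips (a route and its reverse cost the same).
Hub - P1 - P2 - P3 - P4 - Hub: 9+13+16+17+5 = 60
Hub - P1 - P2 - P4 - P3 - Hub: 9+13+9+17+20 = 68
Hub - P1 - P3 - P2 - P4 - Hub: 9+19+16+9+5 = 58
Hub - P1 - P3 - P4 - P2 - Hub: 9+19+17+9+4 = 58
Hub - P1 - P4 - P2 - P3 - Hub: 9+4+9+16+20 = 58
Hub - P1 - P4 - P3 - P2 - Hub: 9+4+17+16+4 = 50
Hub - P2 - P1 - P3 - P4 - Hub: 4+13+19+17+5 = 58
Hub - P2 - P1 - P4 - P3 - Hub: 4+13+4+17+20 = 58
Hub - P2 - P3 - P1 - P4 - Hub: 4+16+19+4+5 = 48
Hub - P2 - P4 - P1 - P3 - Hub: 4+9+4+19+20 = 56
Hub - P3 - P1 - P2 - P4 - Hub: 20+19+13+9+5 = 66
Hub - P3 - P2 - P1 - P4 - Hub: 20+16+13+4+5 = 58
The minimum is 48.
One optimal route: Hub → P2 → P3 → P1 → P4 → Hub (or its reverse).

Minimum total distance: 48 miles.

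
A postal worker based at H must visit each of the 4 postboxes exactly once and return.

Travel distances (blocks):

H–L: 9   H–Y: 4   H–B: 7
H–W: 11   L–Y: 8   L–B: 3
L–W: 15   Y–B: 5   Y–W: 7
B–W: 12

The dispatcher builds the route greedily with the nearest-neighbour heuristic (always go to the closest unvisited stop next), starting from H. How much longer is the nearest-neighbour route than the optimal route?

From H: Y=4, B=7, L=9, W=11 → choose Y (4).
From Y: B=5, W=7, L=8 → choose B (5).
From B: L=3, W=12 → choose L (3).
From L: W=15 → choose W (15).
NN route H → Y → B → L → W → H costs 38.
Optimal: H → L → B → Y → W → H costs 35 (by enumerating all 12 distinct tours).
Excess = 38 − 35 = 3.

Excess over optimum: 3 blocks.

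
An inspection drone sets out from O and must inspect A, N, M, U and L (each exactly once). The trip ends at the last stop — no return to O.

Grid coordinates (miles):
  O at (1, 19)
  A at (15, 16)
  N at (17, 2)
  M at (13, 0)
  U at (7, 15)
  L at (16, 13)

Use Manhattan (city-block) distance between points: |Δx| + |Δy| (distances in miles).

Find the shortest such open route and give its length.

There are 5! = 120 possible orderings.
O → A → N → M → U → L: 17+16+6+21+11 = 71
O → A → N → M → L → U: 17+16+6+16+11 = 66
O → A → N → U → M → L: 17+16+23+21+16 = 93
O → A → N → U → L → M: 17+16+23+11+16 = 83
O → A → N → L → M → U: 17+16+12+16+21 = 82
O → A → N → L → U → M: 17+16+12+11+21 = 77
O → A → M → N → U → L: 17+18+6+23+11 = 75
O → A → M → N → L → U: 17+18+6+12+11 = 64
O → A → M → U → N → L: 17+18+21+23+12 = 91
O → A → M → U → L → N: 17+18+21+11+12 = 79
O → A → M → L → N → U: 17+18+16+12+23 = 86
O → A → M → L → U → N: 17+18+16+11+23 = 85
O → A → U → N → M → L: 17+9+23+6+16 = 71
O → A → U → N → L → M: 17+9+23+12+16 = 77
… (106 more)
O → U → A → L → N → M: 10+9+4+12+6 = 41  ← best
The minimum is 41.
One shortest path: O → U → A → L → N → M.

41 miles — the minimum one-way total.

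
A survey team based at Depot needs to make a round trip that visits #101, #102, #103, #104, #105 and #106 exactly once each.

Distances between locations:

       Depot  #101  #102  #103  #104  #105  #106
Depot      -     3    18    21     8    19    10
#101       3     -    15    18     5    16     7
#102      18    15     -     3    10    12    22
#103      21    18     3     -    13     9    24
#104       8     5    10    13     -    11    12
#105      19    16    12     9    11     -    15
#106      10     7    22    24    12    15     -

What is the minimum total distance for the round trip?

There are 360 distinct closed tours to check (reversals are equivalent).
Depot - #101 - #102 - #103 - #104 - #105 - #106 - Depot: 3+15+3+13+11+15+10 = 70
Depot - #101 - #102 - #103 - #104 - #106 - #105 - Depot: 3+15+3+13+12+15+19 = 80
Depot - #101 - #102 - #103 - #105 - #104 - #106 - Depot: 3+15+3+9+11+12+10 = 63
Depot - #101 - #102 - #103 - #105 - #106 - #104 - Depot: 3+15+3+9+15+12+8 = 65
Depot - #101 - #102 - #103 - #106 - #104 - #105 - Depot: 3+15+3+24+12+11+19 = 87
Depot - #101 - #102 - #103 - #106 - #105 - #104 - Depot: 3+15+3+24+15+11+8 = 79
Depot - #101 - #102 - #104 - #103 - #105 - #106 - Depot: 3+15+10+13+9+15+10 = 75
Depot - #101 - #102 - #104 - #103 - #106 - #105 - Depot: 3+15+10+13+24+15+19 = 99
… (352 more)
Depot - #101 - #104 - #102 - #103 - #105 - #106 - Depot: 3+5+10+3+9+15+10 = 55  ← best
The minimum is 55.
One optimal route: Depot → #101 → #104 → #102 → #103 → #105 → #106 → Depot (or its reverse).

55 — the shortest possible round trip.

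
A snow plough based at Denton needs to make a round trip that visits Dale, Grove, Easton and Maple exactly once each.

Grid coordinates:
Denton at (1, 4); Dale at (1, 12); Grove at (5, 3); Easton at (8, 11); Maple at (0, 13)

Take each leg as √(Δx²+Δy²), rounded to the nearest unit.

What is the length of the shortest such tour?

Denton→Dale→Grove→Easton→Maple→Denton: 8+10+9+8+9 = 44
Denton→Dale→Grove→Maple→Easton→Denton: 8+10+11+8+10 = 47
Denton→Dale→Easton→Grove→Maple→Denton: 8+7+9+11+9 = 44
Denton→Dale→Easton→Maple→Grove→Denton: 8+7+8+11+4 = 38
Denton→Dale→Maple→Grove→Easton→Denton: 8+1+11+9+10 = 39
Denton→Dale→Maple→Easton→Grove→Denton: 8+1+8+9+4 = 30
Denton→Grove→Dale→Easton→Maple→Denton: 4+10+7+8+9 = 38
Denton→Grove→Dale→Maple→Easton→Denton: 4+10+1+8+10 = 33
Denton→Grove→Easton→Dale→Maple→Denton: 4+9+7+1+9 = 30
Denton→Grove→Maple→Dale→Easton→Denton: 4+11+1+7+10 = 33
Denton→Easton→Dale→Grove→Maple→Denton: 10+7+10+11+9 = 47
Denton→Easton→Grove→Dale→Maple→Denton: 10+9+10+1+9 = 39
The minimum is 30.
One optimal route: Denton → Dale → Maple → Easton → Grove → Denton (or its reverse).

30 — the shortest possible round trip.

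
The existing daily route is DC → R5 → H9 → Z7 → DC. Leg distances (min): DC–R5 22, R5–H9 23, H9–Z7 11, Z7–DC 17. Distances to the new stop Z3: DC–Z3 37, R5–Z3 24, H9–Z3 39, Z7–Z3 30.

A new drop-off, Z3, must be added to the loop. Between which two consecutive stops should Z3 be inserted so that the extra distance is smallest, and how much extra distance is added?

Insertion cost between consecutive stops i–j is d(i,Z3) + d(Z3,j) − d(i,j):
  between DC and R5: 37 + 24 − 22 = 39
  between R5 and H9: 24 + 39 − 23 = 40
  between H9 and Z7: 39 + 30 − 11 = 58
  between Z7 and DC: 30 + 37 − 17 = 50
Cheapest insertion is between DC and R5, adding 39.
New total = 73 + 39 = 112.

Adding 39 min by placing Z3 on the DC–R5 leg.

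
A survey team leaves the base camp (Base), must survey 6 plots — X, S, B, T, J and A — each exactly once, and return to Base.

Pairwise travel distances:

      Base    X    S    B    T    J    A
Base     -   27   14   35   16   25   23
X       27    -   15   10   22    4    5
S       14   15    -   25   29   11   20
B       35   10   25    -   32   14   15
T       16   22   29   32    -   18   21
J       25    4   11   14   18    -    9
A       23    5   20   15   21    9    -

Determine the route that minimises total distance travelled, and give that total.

Minimum total distance: 91.

With 6 stops there are 6!/2 = 360 distinct round trips (a route and its reverse cost the same).
Base - X - S - B - T - J - A - Base: 27+15+25+32+18+9+23 = 149
Base - X - S - B - T - A - J - Base: 27+15+25+32+21+9+25 = 154
Base - X - S - B - J - T - A - Base: 27+15+25+14+18+21+23 = 143
Base - X - S - B - J - A - T - Base: 27+15+25+14+9+21+16 = 127
Base - X - S - B - A - T - J - Base: 27+15+25+15+21+18+25 = 146
Base - X - S - B - A - J - T - Base: 27+15+25+15+9+18+16 = 125
Base - X - S - T - B - J - A - Base: 27+15+29+32+14+9+23 = 149
Base - X - S - T - B - A - J - Base: 27+15+29+32+15+9+25 = 152
… (352 more)
Base - S - J - X - B - A - T - Base: 14+11+4+10+15+21+16 = 91  ← best
The minimum is 91.
One optimal route: Base → S → J → X → B → A → T → Base (or its reverse).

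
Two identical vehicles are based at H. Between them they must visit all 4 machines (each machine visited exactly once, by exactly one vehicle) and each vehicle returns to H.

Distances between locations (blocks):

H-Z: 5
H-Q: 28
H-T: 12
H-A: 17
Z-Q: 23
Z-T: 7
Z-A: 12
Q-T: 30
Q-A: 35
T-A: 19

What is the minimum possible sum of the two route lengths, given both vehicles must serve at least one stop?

104 blocks — the smallest possible combined total.

Try each way of splitting the stops between the two vehicles (each non-empty) and, for each split, find the best tour for each vehicle:
  {Z} + {Q, T, A}: 10 + 94 = 104
  {Q} + {Z, T, A}: 56 + 48 = 104
  {Z, Q} + {T, A}: 56 + 48 = 104
  {T} + {Z, Q, A}: 24 + 80 = 104
  {Z, T} + {Q, A}: 24 + 80 = 104
  {Q, T} + {Z, A}: 70 + 34 = 104
  … (7 splits in total)
Best: vehicle 1 H → Z → H = 10; vehicle 2 H → Q → T → A → H = 94; combined 104.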